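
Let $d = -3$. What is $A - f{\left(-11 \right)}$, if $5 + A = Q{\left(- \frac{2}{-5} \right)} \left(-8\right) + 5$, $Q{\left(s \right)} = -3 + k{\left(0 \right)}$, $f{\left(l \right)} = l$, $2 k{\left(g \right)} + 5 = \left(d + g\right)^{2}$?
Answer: $19$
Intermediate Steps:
$k{\left(g \right)} = - \frac{5}{2} + \frac{\left(-3 + g\right)^{2}}{2}$
$Q{\left(s \right)} = -1$ ($Q{\left(s \right)} = -3 - \left(\frac{5}{2} - \frac{\left(-3 + 0\right)^{2}}{2}\right) = -3 - \left(\frac{5}{2} - \frac{\left(-3\right)^{2}}{2}\right) = -3 + \left(- \frac{5}{2} + \frac{1}{2} \cdot 9\right) = -3 + \left(- \frac{5}{2} + \frac{9}{2}\right) = -3 + 2 = -1$)
$A = 8$ ($A = -5 + \left(\left(-1\right) \left(-8\right) + 5\right) = -5 + \left(8 + 5\right) = -5 + 13 = 8$)
$A - f{\left(-11 \right)} = 8 - -11 = 8 + 11 = 19$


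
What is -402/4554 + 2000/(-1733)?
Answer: -1634111/1315347 ≈ -1.2423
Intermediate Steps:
-402/4554 + 2000/(-1733) = -402*1/4554 + 2000*(-1/1733) = -67/759 - 2000/1733 = -1634111/1315347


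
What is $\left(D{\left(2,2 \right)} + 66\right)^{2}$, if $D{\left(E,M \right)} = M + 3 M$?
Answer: $5476$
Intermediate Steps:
$D{\left(E,M \right)} = 4 M$
$\left(D{\left(2,2 \right)} + 66\right)^{2} = \left(4 \cdot 2 + 66\right)^{2} = \left(8 + 66\right)^{2} = 74^{2} = 5476$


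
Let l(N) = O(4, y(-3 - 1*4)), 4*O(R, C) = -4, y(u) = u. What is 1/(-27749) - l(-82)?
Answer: 27748/27749 ≈ 0.99996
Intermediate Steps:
O(R, C) = -1 (O(R, C) = (¼)*(-4) = -1)
l(N) = -1
1/(-27749) - l(-82) = 1/(-27749) - 1*(-1) = -1/27749 + 1 = 27748/27749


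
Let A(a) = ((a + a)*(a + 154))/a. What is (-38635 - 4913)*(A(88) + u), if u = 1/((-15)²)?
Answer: -1580806916/75 ≈ -2.1077e+7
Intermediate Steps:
A(a) = 308 + 2*a (A(a) = ((2*a)*(154 + a))/a = (2*a*(154 + a))/a = 308 + 2*a)
u = 1/225 ≈ 0.0044444
(-38635 - 4913)*(A(88) + u) = (-38635 - 4913)*((308 + 2*88) + 1/225) = -43548*((308 + 176) + 1/225) = -43548*(484 + 1/225) = -43548*108901/225 = -1580806916/75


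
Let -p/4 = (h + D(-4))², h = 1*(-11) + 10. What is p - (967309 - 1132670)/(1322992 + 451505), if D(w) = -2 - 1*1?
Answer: -113402447/1774497 ≈ -63.907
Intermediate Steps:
D(w) = -3 (D(w) = -2 - 1 = -3)
h = -1 (h = -11 + 10 = -1)
p = -64 (p = -4*(-1 - 3)² = -4*(-4)² = -4*16 = -64)
p - (967309 - 1132670)/(1322992 + 451505) = -64 - (967309 - 1132670)/(1322992 + 451505) = -64 - (-165361)/1774497 = -64 - 1*(-165361/1774497) = -64 + 165361/1774497 = -113402447/1774497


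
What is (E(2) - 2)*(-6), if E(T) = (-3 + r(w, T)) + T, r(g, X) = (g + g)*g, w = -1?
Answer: 6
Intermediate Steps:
r(g, X) = 2*g² (r(g, X) = (2*g)*g = 2*g²)
E(T) = -1 + T (E(T) = (-3 + 2*(-1)²) + T = (-3 + 2*1) + T = (-3 + 2) + T = -1 + T)
(E(2) - 2)*(-6) = ((-1 + 2) - 2)*(-6) = (1 - 2)*(-6) = -1*(-6) = 6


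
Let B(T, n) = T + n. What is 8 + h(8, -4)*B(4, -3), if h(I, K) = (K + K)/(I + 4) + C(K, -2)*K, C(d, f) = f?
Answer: 46/3 ≈ 15.333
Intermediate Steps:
h(I, K) = -2*K + 2*K/(4 + I) (h(I, K) = (K + K)/(I + 4) - 2*K = (2*K)/(4 + I) - 2*K = 2*K/(4 + I) - 2*K = -2*K + 2*K/(4 + I))
8 + h(8, -4)*B(4, -3) = 8 + (2*(-4)*(-3 - 1*8)/(4 + 8))*(4 - 3) = 8 + (2*(-4)*(-3 - 8)/12)*1 = 8 + (2*(-4)*(1/12)*(-11))*1 = 8 + (22/3)*1 = 8 + 22/3 = 46/3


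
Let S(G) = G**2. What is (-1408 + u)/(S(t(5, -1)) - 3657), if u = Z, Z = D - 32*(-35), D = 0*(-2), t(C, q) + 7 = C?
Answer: 288/3653 ≈ 0.078839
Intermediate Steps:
t(C, q) = -7 + C
D = 0
Z = 1120 (Z = 0 - 32*(-35) = 0 + 1120 = 1120)
u = 1120
(-1408 + u)/(S(t(5, -1)) - 3657) = (-1408 + 1120)/((-7 + 5)**2 - 3657) = -288/((-2)**2 - 3657) = -288/(4 - 3657) = -288/(-3653) = -288*(-1/3653) = 288/3653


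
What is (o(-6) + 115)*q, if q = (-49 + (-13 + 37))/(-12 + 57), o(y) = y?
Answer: -545/9 ≈ -60.556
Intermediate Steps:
q = -5/9 (q = (-49 + 24)/45 = -25*1/45 = -5/9 ≈ -0.55556)
(o(-6) + 115)*q = (-6 + 115)*(-5/9) = 109*(-5/9) = -545/9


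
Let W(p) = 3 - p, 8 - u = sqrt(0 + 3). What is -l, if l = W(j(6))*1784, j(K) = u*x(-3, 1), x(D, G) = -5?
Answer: -76712 + 8920*sqrt(3) ≈ -61262.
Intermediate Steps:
u = 8 - sqrt(3) (u = 8 - sqrt(0 + 3) = 8 - sqrt(3) ≈ 6.2680)
j(K) = -40 + 5*sqrt(3) (j(K) = (8 - sqrt(3))*(-5) = -40 + 5*sqrt(3))
l = 76712 - 8920*sqrt(3) (l = (3 - (-40 + 5*sqrt(3)))*1784 = (3 + (40 - 5*sqrt(3)))*1784 = (43 - 5*sqrt(3))*1784 = 76712 - 8920*sqrt(3) ≈ 61262.)
-l = -(76712 - 8920*sqrt(3)) = -76712 + 8920*sqrt(3)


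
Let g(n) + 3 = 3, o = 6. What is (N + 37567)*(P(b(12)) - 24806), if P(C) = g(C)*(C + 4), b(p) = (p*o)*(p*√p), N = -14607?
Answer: -569545760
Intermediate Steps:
g(n) = 0 (g(n) = -3 + 3 = 0)
b(p) = 6*p^(5/2) (b(p) = (p*6)*(p*√p) = (6*p)*p^(3/2) = 6*p^(5/2))
P(C) = 0 (P(C) = 0*(C + 4) = 0*(4 + C) = 0)
(N + 37567)*(P(b(12)) - 24806) = (-14607 + 37567)*(0 - 24806) = 22960*(-24806) = -569545760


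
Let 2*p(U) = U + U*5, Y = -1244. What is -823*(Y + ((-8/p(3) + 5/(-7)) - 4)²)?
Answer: 3960956621/3969 ≈ 9.9797e+5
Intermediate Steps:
p(U) = 3*U (p(U) = (U + U*5)/2 = (U + 5*U)/2 = (6*U)/2 = 3*U)
-823*(Y + ((-8/p(3) + 5/(-7)) - 4)²) = -823*(-1244 + ((-8/(3*3) + 5/(-7)) - 4)²) = -823*(-1244 + ((-8/9 + 5*(-⅐)) - 4)²) = -823*(-1244 + ((-8*⅑ - 5/7) - 4)²) = -823*(-1244 + ((-8/9 - 5/7) - 4)²) = -823*(-1244 + (-101/63 - 4)²) = -823*(-1244 + (-353/63)²) = -823*(-1244 + 124609/3969) = -823*(-4812827/3969) = 3960956621/3969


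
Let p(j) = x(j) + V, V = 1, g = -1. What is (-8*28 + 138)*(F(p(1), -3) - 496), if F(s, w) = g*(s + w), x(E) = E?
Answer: 42570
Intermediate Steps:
p(j) = 1 + j (p(j) = j + 1 = 1 + j)
F(s, w) = -s - w (F(s, w) = -(s + w) = -s - w)
(-8*28 + 138)*(F(p(1), -3) - 496) = (-8*28 + 138)*((-(1 + 1) - 1*(-3)) - 496) = (-224 + 138)*((-1*2 + 3) - 496) = -86*((-2 + 3) - 496) = -86*(1 - 496) = -86*(-495) = 42570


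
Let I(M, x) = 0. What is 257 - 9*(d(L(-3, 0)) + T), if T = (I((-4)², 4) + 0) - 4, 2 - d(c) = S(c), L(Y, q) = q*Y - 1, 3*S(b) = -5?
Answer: 260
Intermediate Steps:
S(b) = -5/3 (S(b) = (⅓)*(-5) = -5/3)
L(Y, q) = -1 + Y*q (L(Y, q) = Y*q - 1 = -1 + Y*q)
d(c) = 11/3 (d(c) = 2 - 1*(-5/3) = 2 + 5/3 = 11/3)
T = -4 (T = (0 + 0) - 4 = 0 - 4 = -4)
257 - 9*(d(L(-3, 0)) + T) = 257 - 9*(11/3 - 4) = 257 - 9*(-⅓) = 257 + 3 = 260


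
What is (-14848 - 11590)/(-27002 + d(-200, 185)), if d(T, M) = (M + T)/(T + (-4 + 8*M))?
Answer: 33734888/34454567 ≈ 0.97911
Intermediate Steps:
d(T, M) = (M + T)/(-4 + T + 8*M)
(-14848 - 11590)/(-27002 + d(-200, 185)) = (-14848 - 11590)/(-27002 + (185 - 200)/(-4 - 200 + 8*185)) = -26438/(-27002 - 15/(-4 - 200 + 1480)) = -26438/(-27002 - 15/1276) = -26438/(-34454567/1276) = -26438*(-1276/34454567) = 33734888/34454567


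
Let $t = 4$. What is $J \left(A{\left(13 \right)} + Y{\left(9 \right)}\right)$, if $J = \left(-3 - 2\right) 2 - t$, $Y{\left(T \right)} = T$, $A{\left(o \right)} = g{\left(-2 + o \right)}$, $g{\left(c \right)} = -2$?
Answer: $-98$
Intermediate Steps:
$A{\left(o \right)} = -2$
$J = -14$ ($J = \left(-3 - 2\right) 2 - 4 = \left(-5\right) 2 - 4 = -10 - 4 = -14$)
$J \left(A{\left(13 \right)} + Y{\left(9 \right)}\right) = - 14 \left(-2 + 9\right) = \left(-14\right) 7 = -98$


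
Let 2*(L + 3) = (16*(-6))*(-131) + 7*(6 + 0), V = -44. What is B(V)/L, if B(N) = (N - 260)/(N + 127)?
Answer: -152/261699 ≈ -0.00058082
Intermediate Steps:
B(N) = (-260 + N)/(127 + N)
L = 6306 (L = -3 + ((16*(-6))*(-131) + 7*(6 + 0))/2 = -3 + (-96*(-131) + 7*6)/2 = -3 + (12576 + 42)/2 = -3 + (½)*12618 = -3 + 6309 = 6306)
B(V)/L = ((-260 - 44)/(127 - 44))/6306 = (-304/83)*(1/6306) = ((1/83)*(-304))*(1/6306) = -304/83*1/6306 = -152/261699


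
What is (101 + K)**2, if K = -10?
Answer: 8281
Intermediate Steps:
(101 + K)**2 = (101 - 10)**2 = 91**2 = 8281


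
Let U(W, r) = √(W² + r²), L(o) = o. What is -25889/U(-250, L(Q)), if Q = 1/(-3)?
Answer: -77667*√562501/562501 ≈ -103.56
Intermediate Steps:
Q = -⅓ ≈ -0.33333
-25889/U(-250, L(Q)) = -25889/√((-250)² + (-⅓)²) = -25889/√(62500 + ⅑) = -25889*3*√562501/562501 = -77667*√562501/562501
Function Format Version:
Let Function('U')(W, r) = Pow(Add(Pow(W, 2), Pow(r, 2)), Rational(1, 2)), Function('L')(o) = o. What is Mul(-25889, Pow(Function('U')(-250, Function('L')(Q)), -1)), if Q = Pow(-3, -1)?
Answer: Mul(Rational(-77667, 562501), Pow(562501, Rational(1, 2))) ≈ -103.56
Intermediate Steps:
Q = Rational(-1, 3) ≈ -0.33333
Mul(-25889, Pow(Function('U')(-250, Function('L')(Q)), -1)) = Mul(-25889, Pow(Pow(Add(Pow(-250, 2), Pow(Rational(-1, 3), 2)), Rational(1, 2)), -1)) = Mul(-25889, Pow(Pow(Add(62500, Rational(1, 9)), Rational(1, 2)), -1)) = Mul(-25889, Pow(Pow(Rational(562501, 9), Rational(1, 2)), -1)) = Mul(-25889, Pow(Mul(Rational(1, 3), Pow(562501, Rational(1, 2))), -1)) = Mul(-25889, Mul(Rational(3, 562501), Pow(562501, Rational(1, 2)))) = Mul(Rational(-77667, 562501), Pow(562501, Rational(1, 2)))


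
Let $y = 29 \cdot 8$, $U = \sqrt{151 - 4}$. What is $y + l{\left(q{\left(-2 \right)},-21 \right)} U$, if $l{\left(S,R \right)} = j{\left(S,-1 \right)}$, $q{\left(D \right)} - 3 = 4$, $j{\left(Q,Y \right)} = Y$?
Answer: $232 - 7 \sqrt{3} \approx 219.88$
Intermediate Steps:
$q{\left(D \right)} = 7$ ($q{\left(D \right)} = 3 + 4 = 7$)
$l{\left(S,R \right)} = -1$
$U = 7 \sqrt{3}$ ($U = \sqrt{147} = 7 \sqrt{3} \approx 12.124$)
$y = 232$
$y + l{\left(q{\left(-2 \right)},-21 \right)} U = 232 - 7 \sqrt{3}$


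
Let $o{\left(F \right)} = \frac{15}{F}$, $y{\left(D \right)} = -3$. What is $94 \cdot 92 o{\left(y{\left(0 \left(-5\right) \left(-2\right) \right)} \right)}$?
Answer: $-43240$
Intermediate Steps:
$94 \cdot 92 o{\left(y{\left(0 \left(-5\right) \left(-2\right) \right)} \right)} = 94 \cdot 92 \frac{15}{-3} = 8648 \cdot 15 \left(- \frac{1}{3}\right) = 8648 \left(-5\right) = -43240$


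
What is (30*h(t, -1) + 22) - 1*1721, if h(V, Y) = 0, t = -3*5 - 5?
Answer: -1699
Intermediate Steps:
t = -20 (t = -15 - 5 = -20)
(30*h(t, -1) + 22) - 1*1721 = (30*0 + 22) - 1*1721 = (0 + 22) - 1721 = 22 - 1721 = -1699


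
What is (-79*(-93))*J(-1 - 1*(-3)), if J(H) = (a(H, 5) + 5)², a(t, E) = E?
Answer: 734700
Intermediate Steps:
J(H) = 100 (J(H) = (5 + 5)² = 10² = 100)
(-79*(-93))*J(-1 - 1*(-3)) = -79*(-93)*100 = 7347*100 = 734700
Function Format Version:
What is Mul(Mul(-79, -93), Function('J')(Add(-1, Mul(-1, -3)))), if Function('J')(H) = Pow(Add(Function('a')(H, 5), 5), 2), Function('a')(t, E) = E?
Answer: 734700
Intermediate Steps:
Function('J')(H) = 100 (Function('J')(H) = Pow(Add(5, 5), 2) = Pow(10, 2) = 100)
Mul(Mul(-79, -93), Function('J')(Add(-1, Mul(-1, -3)))) = Mul(Mul(-79, -93), 100) = Mul(7347, 100) = 734700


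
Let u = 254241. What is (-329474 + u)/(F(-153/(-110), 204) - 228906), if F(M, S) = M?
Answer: 8275630/25179507 ≈ 0.32867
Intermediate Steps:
(-329474 + u)/(F(-153/(-110), 204) - 228906) = (-329474 + 254241)/(-153/(-110) - 228906) = -75233/(-153*(-1/110) - 228906) = -75233/(153/110 - 228906) = -75233/(-25179507/110) = -75233*(-110/25179507) = 8275630/25179507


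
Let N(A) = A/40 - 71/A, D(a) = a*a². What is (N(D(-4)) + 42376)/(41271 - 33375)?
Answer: 13560163/2526720 ≈ 5.3667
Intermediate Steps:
D(a) = a³
N(A) = -71/A + A/40 (N(A) = A*(1/40) - 71/A = A/40 - 71/A = -71/A + A/40)
(N(D(-4)) + 42376)/(41271 - 33375) = ((-71/((-4)³) + (1/40)*(-4)³) + 42376)/(41271 - 33375) = ((-71/(-64) + (1/40)*(-64)) + 42376)/7896 = ((-71*(-1/64) - 8/5) + 42376)*(1/7896) = ((71/64 - 8/5) + 42376)*(1/7896) = (-157/320 + 42376)*(1/7896) = (13560163/320)*(1/7896) = 13560163/2526720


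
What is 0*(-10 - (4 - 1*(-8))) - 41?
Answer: -41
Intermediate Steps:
0*(-10 - (4 - 1*(-8))) - 41 = 0*(-10 - (4 + 8)) - 41 = 0*(-10 - 1*12) - 41 = 0*(-10 - 12) - 41 = 0*(-22) - 41 = 0 - 41 = -41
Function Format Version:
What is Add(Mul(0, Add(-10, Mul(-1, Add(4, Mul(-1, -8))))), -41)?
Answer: -41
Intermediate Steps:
Add(Mul(0, Add(-10, Mul(-1, Add(4, Mul(-1, -8))))), -41) = Add(Mul(0, Add(-10, Mul(-1, Add(4, 8)))), -41) = Add(Mul(0, Add(-10, Mul(-1, 12))), -41) = Add(Mul(0, Add(-10, -12)), -41) = Add(Mul(0, -22), -41) = Add(0, -41) = -41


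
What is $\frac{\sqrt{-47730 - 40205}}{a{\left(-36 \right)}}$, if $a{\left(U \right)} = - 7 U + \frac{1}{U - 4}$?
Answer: $\frac{40 i \sqrt{87935}}{10079} \approx 1.1769 i$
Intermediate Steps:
$a{\left(U \right)} = \frac{1}{-4 + U} - 7 U$ ($a{\left(U \right)} = - 7 U + \frac{1}{-4 + U} = \frac{1}{-4 + U} - 7 U$)
$\frac{\sqrt{-47730 - 40205}}{a{\left(-36 \right)}} = \frac{\sqrt{-47730 - 40205}}{\frac{1}{-4 - 36} \left(1 - 7 \left(-36\right)^{2} + 28 \left(-36\right)\right)} = \frac{\sqrt{-87935}}{\frac{1}{-40} \left(1 - 9072 - 1008\right)} = \frac{i \sqrt{87935}}{\left(- \frac{1}{40}\right) \left(1 - 9072 - 1008\right)} = \frac{i \sqrt{87935}}{\left(- \frac{1}{40}\right) \left(-10079\right)} = \frac{i \sqrt{87935}}{\frac{10079}{40}} = i \sqrt{87935} \cdot \frac{40}{10079} = \frac{40 i \sqrt{87935}}{10079}$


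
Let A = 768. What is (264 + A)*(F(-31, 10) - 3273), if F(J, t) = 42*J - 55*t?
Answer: -5289000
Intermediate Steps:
F(J, t) = -55*t + 42*J
(264 + A)*(F(-31, 10) - 3273) = (264 + 768)*((-55*10 + 42*(-31)) - 3273) = 1032*((-550 - 1302) - 3273) = 1032*(-1852 - 3273) = 1032*(-5125) = -5289000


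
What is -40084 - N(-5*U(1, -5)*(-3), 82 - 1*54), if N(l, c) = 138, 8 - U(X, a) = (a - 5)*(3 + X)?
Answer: -40222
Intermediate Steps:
U(X, a) = 8 - (-5 + a)*(3 + X) (U(X, a) = 8 - (a - 5)*(3 + X) = 8 - (-5 + a)*(3 + X))
-40084 - N(-5*U(1, -5)*(-3), 82 - 1*54) = -40084 - 1*138 = -40084 - 138 = -40222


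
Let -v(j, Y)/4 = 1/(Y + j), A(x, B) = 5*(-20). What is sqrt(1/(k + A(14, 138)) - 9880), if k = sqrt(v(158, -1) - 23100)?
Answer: sqrt((155116157 - 39520*I*sqrt(35587033))/(-3925 + I*sqrt(35587033)))/2 ≈ 2.3098e-5 - 99.398*I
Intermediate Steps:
A(x, B) = -100
v(j, Y) = -4/(Y + j)
k = 4*I*sqrt(35587033)/157 (k = sqrt(-4/(-1 + 158) - 23100) = sqrt(-4/157 - 23100) = sqrt(-3626704/157) = 4*I*sqrt(35587033)/157 ≈ 151.99*I)
sqrt(1/(k + A(14, 138)) - 9880) = sqrt(1/(4*I*sqrt(35587033)/157 - 100) - 9880) = sqrt(1/(-100 + 4*I*sqrt(35587033)/157) - 9880) = sqrt(-9880 + 1/(-100 + 4*I*sqrt(35587033)/157))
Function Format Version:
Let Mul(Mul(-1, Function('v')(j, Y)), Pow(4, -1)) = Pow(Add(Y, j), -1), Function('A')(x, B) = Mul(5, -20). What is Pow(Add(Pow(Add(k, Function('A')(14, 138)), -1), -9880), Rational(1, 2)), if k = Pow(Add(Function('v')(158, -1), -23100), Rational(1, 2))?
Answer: Mul(Rational(1, 2), Pow(Mul(Pow(Add(-3925, Mul(I, Pow(35587033, Rational(1, 2)))), -1), Add(155116157, Mul(-39520, I, Pow(35587033, Rational(1, 2))))), Rational(1, 2))) ≈ Add(2.3098e-5, Mul(-99.398, I))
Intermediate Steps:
Function('A')(x, B) = -100
Function('v')(j, Y) = Mul(-4, Pow(Add(Y, j), -1))
k = Mul(Rational(4, 157), I, Pow(35587033, Rational(1, 2))) (k = Pow(Add(Mul(-4, Pow(Add(-1, 158), -1)), -23100), Rational(1, 2)) = Pow(Add(Mul(-4, Pow(157, -1)), -23100), Rational(1, 2)) = Pow(Add(Mul(-4, Rational(1, 157)), -23100), Rational(1, 2)) = Pow(Add(Rational(-4, 157), -23100), Rational(1, 2)) = Pow(Rational(-3626704, 157), Rational(1, 2)) = Mul(Rational(4, 157), I, Pow(35587033, Rational(1, 2))) ≈ Mul(151.99, I))
Pow(Add(Pow(Add(k, Function('A')(14, 138)), -1), -9880), Rational(1, 2)) = Pow(Add(Pow(Add(Mul(Rational(4, 157), I, Pow(35587033, Rational(1, 2))), -100), -1), -9880), Rational(1, 2)) = Pow(Add(Pow(Add(-100, Mul(Rational(4, 157), I, Pow(35587033, Rational(1, 2)))), -1), -9880), Rational(1, 2)) = Pow(Add(-9880, Pow(Add(-100, Mul(Rational(4, 157), I, Pow(35587033, Rational(1, 2)))), -1)), Rational(1, 2))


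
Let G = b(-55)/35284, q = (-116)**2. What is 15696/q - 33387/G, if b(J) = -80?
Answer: 247680177027/16820 ≈ 1.4725e+7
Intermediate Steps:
q = 13456
G = -20/8821 (G = -80/35284 = -80*1/35284 = -20/8821 ≈ -0.0022673)
15696/q - 33387/G = 15696/13456 - 33387/(-20/8821) = 15696*(1/13456) - 33387*(-8821/20) = 981/841 + 294506727/20 = 247680177027/16820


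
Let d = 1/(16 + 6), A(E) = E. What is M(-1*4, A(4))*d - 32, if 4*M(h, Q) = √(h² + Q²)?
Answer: -32 + √2/22 ≈ -31.936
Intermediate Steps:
M(h, Q) = √(Q² + h²)/4 (M(h, Q) = √(h² + Q²)/4 = √(Q² + h²)/4)
d = 1/22 ≈ 0.045455
M(-1*4, A(4))*d - 32 = (√(4² + (-1*4)²)/4)*(1/22) - 32 = (√(16 + (-4)²)/4)*(1/22) - 32 = (√(16 + 16)/4)*(1/22) - 32 = (√32/4)*(1/22) - 32 = ((4*√2)/4)*(1/22) - 32 = √2*(1/22) - 32 = √2/22 - 32 = -32 + √2/22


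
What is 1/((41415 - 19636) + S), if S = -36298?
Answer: -1/14519 ≈ -6.8875e-5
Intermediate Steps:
1/((41415 - 19636) + S) = 1/((41415 - 19636) - 36298) = 1/(21779 - 36298) = 1/(-14519) = -1/14519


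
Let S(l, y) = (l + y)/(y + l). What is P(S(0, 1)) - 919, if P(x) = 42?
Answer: -877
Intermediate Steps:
S(l, y) = 1 (S(l, y) = (l + y)/(l + y) = 1)
P(S(0, 1)) - 919 = 42 - 919 = -877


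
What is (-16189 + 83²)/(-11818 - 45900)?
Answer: 4650/28859 ≈ 0.16113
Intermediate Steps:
(-16189 + 83²)/(-11818 - 45900) = (-16189 + 6889)/(-57718) = -9300*(-1/57718) = 4650/28859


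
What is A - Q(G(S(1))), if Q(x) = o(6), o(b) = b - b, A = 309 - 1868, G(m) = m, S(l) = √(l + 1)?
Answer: -1559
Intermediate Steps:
S(l) = √(1 + l)
A = -1559
o(b) = 0
Q(x) = 0
A - Q(G(S(1))) = -1559 - 1*0 = -1559 + 0 = -1559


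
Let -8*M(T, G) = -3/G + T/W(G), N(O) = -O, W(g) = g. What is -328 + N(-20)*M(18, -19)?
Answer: -12389/38 ≈ -326.03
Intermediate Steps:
M(T, G) = 3/(8*G) - T/(8*G) (M(T, G) = -(-3/G + T/G)/8 = 3/(8*G) - T/(8*G))
-328 + N(-20)*M(18, -19) = -328 + (-1*(-20))*((⅛)*(3 - 1*18)/(-19)) = -328 + 20*((⅛)*(-1/19)*(3 - 18)) = -328 + 20*((⅛)*(-1/19)*(-15)) = -328 + 20*(15/152) = -328 + 75/38 = -12389/38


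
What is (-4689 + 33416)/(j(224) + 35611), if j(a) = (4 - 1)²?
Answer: 28727/35620 ≈ 0.80649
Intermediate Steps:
j(a) = 9 (j(a) = 3² = 9)
(-4689 + 33416)/(j(224) + 35611) = (-4689 + 33416)/(9 + 35611) = 28727/35620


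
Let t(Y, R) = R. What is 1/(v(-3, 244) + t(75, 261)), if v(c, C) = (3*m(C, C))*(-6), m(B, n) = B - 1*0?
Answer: -1/4131 ≈ -0.00024207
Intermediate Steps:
m(B, n) = B (m(B, n) = B + 0 = B)
v(c, C) = -18*C (v(c, C) = (3*C)*(-6) = -18*C)
1/(v(-3, 244) + t(75, 261)) = 1/(-18*244 + 261) = 1/(-4392 + 261) = 1/(-4131) = -1/4131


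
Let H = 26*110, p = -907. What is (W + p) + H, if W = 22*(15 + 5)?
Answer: 2393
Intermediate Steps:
W = 440 (W = 22*20 = 440)
H = 2860
(W + p) + H = (440 - 907) + 2860 = -467 + 2860 = 2393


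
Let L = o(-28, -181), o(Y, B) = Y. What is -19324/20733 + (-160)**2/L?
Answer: -132826468/145131 ≈ -915.22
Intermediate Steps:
L = -28
-19324/20733 + (-160)**2/L = -19324/20733 + (-160)**2/(-28) = -19324*1/20733 + 25600*(-1/28) = -19324/20733 - 6400/7 = -132826468/145131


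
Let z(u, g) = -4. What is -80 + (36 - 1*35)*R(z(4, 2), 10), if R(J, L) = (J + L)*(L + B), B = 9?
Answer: 34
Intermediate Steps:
R(J, L) = (9 + L)*(J + L) (R(J, L) = (J + L)*(L + 9) = (J + L)*(9 + L) = (9 + L)*(J + L))
-80 + (36 - 1*35)*R(z(4, 2), 10) = -80 + (36 - 1*35)*(10**2 + 9*(-4) + 9*10 - 4*10) = -80 + (36 - 35)*(100 - 36 + 90 - 40) = -80 + 1*114 = -80 + 114 = 34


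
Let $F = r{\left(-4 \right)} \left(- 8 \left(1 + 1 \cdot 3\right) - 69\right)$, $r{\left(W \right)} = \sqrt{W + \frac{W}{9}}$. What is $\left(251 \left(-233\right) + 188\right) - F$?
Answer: $-58295 + \frac{202 i \sqrt{10}}{3} \approx -58295.0 + 212.93 i$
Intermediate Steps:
$r{\left(W \right)} = \frac{\sqrt{10} \sqrt{W}}{3}$ ($r{\left(W \right)} = \sqrt{W + W \frac{1}{9}} = \sqrt{W + \frac{W}{9}} = \sqrt{\frac{10 W}{9}} = \frac{\sqrt{10} \sqrt{W}}{3}$)
$F = - \frac{202 i \sqrt{10}}{3}$ ($F = \frac{\sqrt{10} \sqrt{-4}}{3} \left(- 8 \left(1 + 1 \cdot 3\right) - 69\right) = \frac{\sqrt{10} \cdot 2 i}{3} \left(- 8 \left(1 + 3\right) - 69\right) = \frac{2 i \sqrt{10}}{3} \left(\left(-8\right) 4 - 69\right) = \frac{2 i \sqrt{10}}{3} \left(-32 - 69\right) = \frac{2 i \sqrt{10}}{3} \left(-101\right) = - \frac{202 i \sqrt{10}}{3} \approx - 212.93 i$)
$\left(251 \left(-233\right) + 188\right) - F = \left(251 \left(-233\right) + 188\right) - - \frac{202 i \sqrt{10}}{3} = \left(-58483 + 188\right) + \frac{202 i \sqrt{10}}{3} = -58295 + \frac{202 i \sqrt{10}}{3}$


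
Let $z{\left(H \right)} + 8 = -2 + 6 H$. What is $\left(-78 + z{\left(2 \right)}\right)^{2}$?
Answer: $5776$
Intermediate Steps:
$z{\left(H \right)} = -10 + 6 H$ ($z{\left(H \right)} = -8 + \left(-2 + 6 H\right) = -10 + 6 H$)
$\left(-78 + z{\left(2 \right)}\right)^{2} = \left(-78 + \left(-10 + 6 \cdot 2\right)\right)^{2} = \left(-78 + \left(-10 + 12\right)\right)^{2} = \left(-78 + 2\right)^{2} = \left(-76\right)^{2} = 5776$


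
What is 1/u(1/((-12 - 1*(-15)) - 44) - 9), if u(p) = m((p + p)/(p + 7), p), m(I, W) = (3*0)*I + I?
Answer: 83/740 ≈ 0.11216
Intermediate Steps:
m(I, W) = I (m(I, W) = 0*I + I = 0 + I = I)
u(p) = 2*p/(7 + p) (u(p) = (p + p)/(p + 7) = (2*p)/(7 + p) = 2*p/(7 + p))
1/u(1/((-12 - 1*(-15)) - 44) - 9) = 1/(2*(1/((-12 - 1*(-15)) - 44) - 9)/(7 + (1/((-12 - 1*(-15)) - 44) - 9))) = 1/(2*(1/((-12 + 15) - 44) - 9)/(7 + (1/((-12 + 15) - 44) - 9))) = 1/(2*(1/(3 - 44) - 9)/(7 + (1/(3 - 44) - 9))) = 1/(2*(1/(-41) - 9)/(7 + (1/(-41) - 9))) = 1/(2*(-1/41 - 9)/(7 + (-1/41 - 9))) = 1/(2*(-370/41)/(7 - 370/41)) = 1/(2*(-370/41)/(-83/41)) = 1/(2*(-370/41)*(-41/83)) = 1/(740/83) = 83/740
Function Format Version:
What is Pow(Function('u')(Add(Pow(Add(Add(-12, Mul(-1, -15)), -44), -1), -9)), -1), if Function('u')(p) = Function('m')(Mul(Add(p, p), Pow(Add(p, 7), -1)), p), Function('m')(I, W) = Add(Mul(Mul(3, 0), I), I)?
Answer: Rational(83, 740) ≈ 0.11216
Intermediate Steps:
Function('m')(I, W) = I (Function('m')(I, W) = Add(Mul(0, I), I) = Add(0, I) = I)
Function('u')(p) = Mul(2, p, Pow(Add(7, p), -1)) (Function('u')(p) = Mul(Add(p, p), Pow(Add(p, 7), -1)) = Mul(Mul(2, p), Pow(Add(7, p), -1)) = Mul(2, p, Pow(Add(7, p), -1)))
Pow(Function('u')(Add(Pow(Add(Add(-12, Mul(-1, -15)), -44), -1), -9)), -1) = Pow(Mul(2, Add(Pow(Add(Add(-12, Mul(-1, -15)), -44), -1), -9), Pow(Add(7, Add(Pow(Add(Add(-12, Mul(-1, -15)), -44), -1), -9)), -1)), -1) = Pow(Mul(2, Add(Pow(Add(Add(-12, 15), -44), -1), -9), Pow(Add(7, Add(Pow(Add(Add(-12, 15), -44), -1), -9)), -1)), -1) = Pow(Mul(2, Add(Pow(Add(3, -44), -1), -9), Pow(Add(7, Add(Pow(Add(3, -44), -1), -9)), -1)), -1) = Pow(Mul(2, Add(Pow(-41, -1), -9), Pow(Add(7, Add(Pow(-41, -1), -9)), -1)), -1) = Pow(Mul(2, Add(Rational(-1, 41), -9), Pow(Add(7, Add(Rational(-1, 41), -9)), -1)), -1) = Pow(Mul(2, Rational(-370, 41), Pow(Add(7, Rational(-370, 41)), -1)), -1) = Pow(Mul(2, Rational(-370, 41), Pow(Rational(-83, 41), -1)), -1) = Pow(Mul(2, Rational(-370, 41), Rational(-41, 83)), -1) = Pow(Rational(740, 83), -1) = Rational(83, 740)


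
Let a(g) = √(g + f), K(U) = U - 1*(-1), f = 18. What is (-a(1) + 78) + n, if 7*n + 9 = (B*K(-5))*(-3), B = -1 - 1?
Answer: 513/7 - √19 ≈ 68.927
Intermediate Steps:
B = -2
K(U) = 1 + U (K(U) = U + 1 = 1 + U)
n = -33/7 (n = -9/7 + (-2*(1 - 5)*(-3))/7 = -9/7 + (-2*(-4)*(-3))/7 = -9/7 + (8*(-3))/7 = -9/7 + (⅐)*(-24) = -9/7 - 24/7 = -33/7 ≈ -4.7143)
a(g) = √(18 + g) (a(g) = √(g + 18) = √(18 + g))
(-a(1) + 78) + n = (-√(18 + 1) + 78) - 33/7 = (-√19 + 78) - 33/7 = (78 - √19) - 33/7 = 513/7 - √19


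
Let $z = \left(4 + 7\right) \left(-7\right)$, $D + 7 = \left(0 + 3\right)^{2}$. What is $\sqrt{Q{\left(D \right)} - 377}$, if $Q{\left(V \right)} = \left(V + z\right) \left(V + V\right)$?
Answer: $i \sqrt{677} \approx 26.019 i$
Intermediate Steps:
$D = 2$ ($D = -7 + \left(0 + 3\right)^{2} = -7 + 3^{2} = -7 + 9 = 2$)
$z = -77$ ($z = 11 \left(-7\right) = -77$)
$Q{\left(V \right)} = 2 V \left(-77 + V\right)$ ($Q{\left(V \right)} = \left(V - 77\right) \left(V + V\right) = \left(-77 + V\right) 2 V = 2 V \left(-77 + V\right)$)
$\sqrt{Q{\left(D \right)} - 377} = \sqrt{2 \cdot 2 \left(-77 + 2\right) - 377} = \sqrt{2 \cdot 2 \left(-75\right) - 377} = \sqrt{-300 - 377} = \sqrt{-677} = i \sqrt{677}$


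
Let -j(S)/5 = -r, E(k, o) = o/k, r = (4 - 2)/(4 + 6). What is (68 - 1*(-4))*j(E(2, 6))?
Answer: 72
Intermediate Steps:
r = 1/5 (r = 2/10 = 2*(1/10) = 1/5 ≈ 0.20000)
j(S) = 1 (j(S) = -(-5)/5 = -5*(-1/5) = 1)
(68 - 1*(-4))*j(E(2, 6)) = (68 - 1*(-4))*1 = (68 + 4)*1 = 72*1 = 72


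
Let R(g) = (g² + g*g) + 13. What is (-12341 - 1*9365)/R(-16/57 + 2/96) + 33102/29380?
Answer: -588955600417/356640882 ≈ -1651.4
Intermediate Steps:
R(g) = 13 + 2*g² (R(g) = (g² + g²) + 13 = 2*g² + 13 = 13 + 2*g²)
(-12341 - 1*9365)/R(-16/57 + 2/96) + 33102/29380 = (-12341 - 1*9365)/(13 + 2*(-16/57 + 2/96)²) + 33102/29380 = (-12341 - 9365)/(13 + 2*(-16*1/57 + 2*(1/96))²) + 33102*(1/29380) = -21706/(13 + 2*(-16/57 + 1/48)²) + 16551/14690 = -21706/(13 + 2*(-79/304)²) + 16551/14690 = -21706/(13 + 2*(6241/92416)) + 16551/14690 = -21706/(13 + 6241/46208) + 16551/14690 = -21706/606945/46208 + 16551/14690 = -21706*46208/606945 + 16551/14690 = -1002990848/606945 + 16551/14690 = -588955600417/356640882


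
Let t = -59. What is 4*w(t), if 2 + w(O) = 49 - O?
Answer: 424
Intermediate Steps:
w(O) = 47 - O (w(O) = -2 + (49 - O) = 47 - O)
4*w(t) = 4*(47 - 1*(-59)) = 4*(47 + 59) = 4*106 = 424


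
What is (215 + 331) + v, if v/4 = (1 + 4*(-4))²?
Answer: 1446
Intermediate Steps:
v = 900 (v = 4*(1 + 4*(-4))² = 4*(1 - 16)² = 4*(-15)² = 4*225 = 900)
(215 + 331) + v = (215 + 331) + 900 = 546 + 900 = 1446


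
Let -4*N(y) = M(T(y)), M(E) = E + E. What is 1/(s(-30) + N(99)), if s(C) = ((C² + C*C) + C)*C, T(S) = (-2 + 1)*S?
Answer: -2/106101 ≈ -1.8850e-5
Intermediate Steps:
T(S) = -S
M(E) = 2*E
N(y) = y/2 (N(y) = -(-y)/2 = -(-1)*y/2 = y/2)
s(C) = C*(C + 2*C²) (s(C) = ((C² + C²) + C)*C = (2*C² + C)*C = (C + 2*C²)*C = C*(C + 2*C²))
1/(s(-30) + N(99)) = 1/((-30)²*(1 + 2*(-30)) + (½)*99) = 1/(900*(1 - 60) + 99/2) = 1/(900*(-59) + 99/2) = 1/(-53100 + 99/2) = 1/(-106101/2) = -2/106101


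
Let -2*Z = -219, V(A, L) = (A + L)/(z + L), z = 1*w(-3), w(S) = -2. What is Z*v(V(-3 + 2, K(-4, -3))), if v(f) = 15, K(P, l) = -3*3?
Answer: 3285/2 ≈ 1642.5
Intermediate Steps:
K(P, l) = -9
z = -2 (z = 1*(-2) = -2)
V(A, L) = (A + L)/(-2 + L)
Z = 219/2 (Z = -½*(-219) = 219/2 ≈ 109.50)
Z*v(V(-3 + 2, K(-4, -3))) = (219/2)*15 = 3285/2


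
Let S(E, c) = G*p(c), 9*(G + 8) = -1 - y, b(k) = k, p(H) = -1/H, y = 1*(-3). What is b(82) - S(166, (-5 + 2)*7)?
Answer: 2224/27 ≈ 82.370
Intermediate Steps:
y = -3
G = -70/9 (G = -8 + (-1 - 1*(-3))/9 = -8 + (-1 + 3)/9 = -8 + (⅑)*2 = -8 + 2/9 = -70/9 ≈ -7.7778)
S(E, c) = 70/(9*c) (S(E, c) = -(-70)/(9*c) = 70/(9*c))
b(82) - S(166, (-5 + 2)*7) = 82 - 70/(9*((-5 + 2)*7)) = 82 - 70/(9*((-3*7))) = 82 - 70/(9*(-21)) = 82 - 70*(-1)/(9*21) = 82 - 1*(-10/27) = 82 + 10/27 = 2224/27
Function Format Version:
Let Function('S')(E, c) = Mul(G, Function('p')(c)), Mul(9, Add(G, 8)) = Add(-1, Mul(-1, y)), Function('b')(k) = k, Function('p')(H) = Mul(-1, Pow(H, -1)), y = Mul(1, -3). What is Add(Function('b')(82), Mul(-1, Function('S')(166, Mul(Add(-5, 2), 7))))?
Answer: Rational(2224, 27) ≈ 82.370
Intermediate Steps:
y = -3
G = Rational(-70, 9) (G = Add(-8, Mul(Rational(1, 9), Add(-1, Mul(-1, -3)))) = Add(-8, Mul(Rational(1, 9), Add(-1, 3))) = Add(-8, Mul(Rational(1, 9), 2)) = Add(-8, Rational(2, 9)) = Rational(-70, 9) ≈ -7.7778)
Function('S')(E, c) = Mul(Rational(70, 9), Pow(c, -1)) (Function('S')(E, c) = Mul(Rational(-70, 9), Mul(-1, Pow(c, -1))) = Mul(Rational(70, 9), Pow(c, -1)))
Add(Function('b')(82), Mul(-1, Function('S')(166, Mul(Add(-5, 2), 7)))) = Add(82, Mul(-1, Mul(Rational(70, 9), Pow(Mul(Add(-5, 2), 7), -1)))) = Add(82, Mul(-1, Mul(Rational(70, 9), Pow(Mul(-3, 7), -1)))) = Add(82, Mul(-1, Mul(Rational(70, 9), Pow(-21, -1)))) = Add(82, Mul(-1, Mul(Rational(70, 9), Rational(-1, 21)))) = Add(82, Mul(-1, Rational(-10, 27))) = Add(82, Rational(10, 27)) = Rational(2224, 27)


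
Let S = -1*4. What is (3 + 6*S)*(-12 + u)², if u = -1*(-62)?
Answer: -52500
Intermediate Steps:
S = -4
u = 62
(3 + 6*S)*(-12 + u)² = (3 + 6*(-4))*(-12 + 62)² = (3 - 24)*50² = -21*2500 = -52500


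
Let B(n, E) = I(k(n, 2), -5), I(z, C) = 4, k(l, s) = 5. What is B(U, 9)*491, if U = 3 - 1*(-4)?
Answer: 1964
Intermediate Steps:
U = 7 (U = 3 + 4 = 7)
B(n, E) = 4
B(U, 9)*491 = 4*491 = 1964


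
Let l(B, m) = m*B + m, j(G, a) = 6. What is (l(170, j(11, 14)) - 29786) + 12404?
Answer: -16356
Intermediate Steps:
l(B, m) = m + B*m (l(B, m) = B*m + m = m + B*m)
(l(170, j(11, 14)) - 29786) + 12404 = (6*(1 + 170) - 29786) + 12404 = (6*171 - 29786) + 12404 = (1026 - 29786) + 12404 = -28760 + 12404 = -16356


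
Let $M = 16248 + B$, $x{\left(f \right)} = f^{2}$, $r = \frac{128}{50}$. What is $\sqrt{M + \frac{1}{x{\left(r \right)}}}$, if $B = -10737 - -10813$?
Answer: $\frac{\sqrt{66863729}}{64} \approx 127.77$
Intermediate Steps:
$B = 76$ ($B = -10737 + 10813 = 76$)
$r = \frac{64}{25}$ ($r = 128 \cdot \frac{1}{50} = \frac{64}{25} \approx 2.56$)
$M = 16324$ ($M = 16248 + 76 = 16324$)
$\sqrt{M + \frac{1}{x{\left(r \right)}}} = \sqrt{16324 + \frac{1}{\left(\frac{64}{25}\right)^{2}}} = \sqrt{16324 + \frac{1}{\frac{4096}{625}}} = \sqrt{16324 + \frac{625}{4096}} = \sqrt{\frac{66863729}{4096}} = \frac{\sqrt{66863729}}{64}$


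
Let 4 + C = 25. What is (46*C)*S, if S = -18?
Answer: -17388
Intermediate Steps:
C = 21 (C = -4 + 25 = 21)
(46*C)*S = (46*21)*(-18) = 966*(-18) = -17388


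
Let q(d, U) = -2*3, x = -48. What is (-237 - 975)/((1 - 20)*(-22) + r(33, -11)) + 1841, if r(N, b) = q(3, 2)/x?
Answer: 2049483/1115 ≈ 1838.1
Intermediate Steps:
q(d, U) = -6
r(N, b) = ⅛ (r(N, b) = -6/(-48) = -6*(-1/48) = ⅛)
(-237 - 975)/((1 - 20)*(-22) + r(33, -11)) + 1841 = (-237 - 975)/((1 - 20)*(-22) + ⅛) + 1841 = -1212/(-19*(-22) + ⅛) + 1841 = -1212/(418 + ⅛) + 1841 = -1212/3345/8 + 1841 = -1212*8/3345 + 1841 = -3232/1115 + 1841 = 2049483/1115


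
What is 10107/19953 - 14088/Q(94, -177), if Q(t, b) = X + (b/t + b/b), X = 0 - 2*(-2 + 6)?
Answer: 2936848729/1851195 ≈ 1586.5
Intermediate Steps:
X = -8 (X = 0 - 2*4 = 0 - 8 = -8)
Q(t, b) = -7 + b/t (Q(t, b) = -8 + (b/t + b/b) = -8 + (b/t + 1) = -8 + (1 + b/t) = -7 + b/t)
10107/19953 - 14088/Q(94, -177) = 10107/19953 - 14088/(-7 - 177/94) = 10107*(1/19953) - 14088/(-7 - 177*1/94) = 1123/2217 - 14088/(-7 - 177/94) = 1123/2217 - 14088/(-835/94) = 1123/2217 - 14088*(-94/835) = 1123/2217 + 1324272/835 = 2936848729/1851195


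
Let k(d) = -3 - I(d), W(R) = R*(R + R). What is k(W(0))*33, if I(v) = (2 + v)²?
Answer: -231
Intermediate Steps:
W(R) = 2*R² (W(R) = R*(2*R) = 2*R²)
k(d) = -3 - (2 + d)²
k(W(0))*33 = (-3 - (2 + 2*0²)²)*33 = (-3 - (2 + 2*0)²)*33 = (-3 - (2 + 0)²)*33 = (-3 - 1*2²)*33 = (-3 - 1*4)*33 = (-3 - 4)*33 = -7*33 = -231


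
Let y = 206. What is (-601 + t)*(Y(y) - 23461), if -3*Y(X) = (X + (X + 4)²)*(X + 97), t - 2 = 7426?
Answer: -30710351509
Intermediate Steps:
t = 7428 (t = 2 + 7426 = 7428)
Y(X) = -(97 + X)*(X + (4 + X)²)/3 (Y(X) = -(X + (X + 4)²)*(X + 97)/3 = -(X + (4 + X)²)*(97 + X)/3 = -(97 + X)*(X + (4 + X)²)/3)
(-601 + t)*(Y(y) - 23461) = (-601 + 7428)*((-1552/3 - 889/3*206 - 106/3*206² - ⅓*206³) - 23461) = 6827*((-1552/3 - 183134/3 - 106/3*42436 - ⅓*8741816) - 23461) = 6827*((-1552/3 - 183134/3 - 4498216/3 - 8741816/3) - 23461) = 6827*(-4474906 - 23461) = 6827*(-4498367) = -30710351509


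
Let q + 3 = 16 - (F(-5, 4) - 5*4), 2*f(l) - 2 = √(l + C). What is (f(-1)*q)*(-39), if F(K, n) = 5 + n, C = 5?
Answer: -1872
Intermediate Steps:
f(l) = 1 + √(5 + l)/2 (f(l) = 1 + √(l + 5)/2 = 1 + √(5 + l)/2)
q = 24 (q = -3 + (16 - ((5 + 4) - 5*4)) = -3 + (16 - (9 - 20)) = -3 + (16 - 1*(-11)) = -3 + (16 + 11) = -3 + 27 = 24)
(f(-1)*q)*(-39) = ((1 + √(5 - 1)/2)*24)*(-39) = ((1 + √4/2)*24)*(-39) = ((1 + (½)*2)*24)*(-39) = ((1 + 1)*24)*(-39) = (2*24)*(-39) = 48*(-39) = -1872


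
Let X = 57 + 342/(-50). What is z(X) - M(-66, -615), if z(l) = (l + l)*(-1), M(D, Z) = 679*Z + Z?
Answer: 10452492/25 ≈ 4.1810e+5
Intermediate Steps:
M(D, Z) = 680*Z
X = 1254/25 (X = 57 + 342*(-1/50) = 57 - 171/25 = 1254/25 ≈ 50.160)
z(l) = -2*l (z(l) = (2*l)*(-1) = -2*l)
z(X) - M(-66, -615) = -2*1254/25 - 680*(-615) = -2508/25 - 1*(-418200) = -2508/25 + 418200 = 10452492/25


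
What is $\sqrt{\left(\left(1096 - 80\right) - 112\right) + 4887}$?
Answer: $\sqrt{5791} \approx 76.099$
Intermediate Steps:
$\sqrt{\left(\left(1096 - 80\right) - 112\right) + 4887} = \sqrt{\left(1016 - 112\right) + 4887} = \sqrt{904 + 4887} = \sqrt{5791}$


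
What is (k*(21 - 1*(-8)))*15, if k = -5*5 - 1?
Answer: -11310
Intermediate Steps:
k = -26 (k = -25 - 1 = -26)
(k*(21 - 1*(-8)))*15 = -26*(21 - 1*(-8))*15 = -26*(21 + 8)*15 = -26*29*15 = -754*15 = -11310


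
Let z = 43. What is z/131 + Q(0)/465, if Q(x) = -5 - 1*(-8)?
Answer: 6796/20305 ≈ 0.33470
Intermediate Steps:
Q(x) = 3 (Q(x) = -5 + 8 = 3)
z/131 + Q(0)/465 = 43/131 + 3/465 = 43*(1/131) + 3*(1/465) = 43/131 + 1/155 = 6796/20305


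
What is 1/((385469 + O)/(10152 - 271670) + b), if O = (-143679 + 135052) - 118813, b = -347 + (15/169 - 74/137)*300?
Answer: -6054926254/2926970940975 ≈ -0.0020687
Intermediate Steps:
b = -11169391/23153 (b = -347 + (15*(1/169) - 74*1/137)*300 = -347 + (15/169 - 74/137)*300 = -347 - 10451/23153*300 = -347 - 3135300/23153 = -11169391/23153 ≈ -482.42)
O = -127440 (O = -8627 - 118813 = -127440)
1/((385469 + O)/(10152 - 271670) + b) = 1/((385469 - 127440)/(10152 - 271670) - 11169391/23153) = 1/(258029/(-261518) - 11169391/23153) = 1/(258029*(-1/261518) - 11169391/23153) = 1/(-258029/261518 - 11169391/23153) = 1/(-2926970940975/6054926254) = -6054926254/2926970940975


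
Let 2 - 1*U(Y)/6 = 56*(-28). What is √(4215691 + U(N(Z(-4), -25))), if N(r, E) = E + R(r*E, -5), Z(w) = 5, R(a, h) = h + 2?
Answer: √4225111 ≈ 2055.5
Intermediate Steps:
R(a, h) = 2 + h
N(r, E) = -3 + E (N(r, E) = E + (2 - 5) = E - 3 = -3 + E)
U(Y) = 9420 (U(Y) = 12 - 336*(-28) = 12 - 6*(-1568) = 12 + 9408 = 9420)
√(4215691 + U(N(Z(-4), -25))) = √(4215691 + 9420) = √4225111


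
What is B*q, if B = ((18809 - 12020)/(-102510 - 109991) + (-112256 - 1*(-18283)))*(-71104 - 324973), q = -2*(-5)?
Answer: 79094054927231740/212501 ≈ 3.7221e+11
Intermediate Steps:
q = 10
B = 7909405492723174/212501 (B = (6789/(-212501) + (-112256 + 18283))*(-396077) = (6789*(-1/212501) - 93973)*(-396077) = (-6789/212501 - 93973)*(-396077) = -19969363262/212501*(-396077) = 7909405492723174/212501 ≈ 3.7221e+10)
B*q = (7909405492723174/212501)*10 = 79094054927231740/212501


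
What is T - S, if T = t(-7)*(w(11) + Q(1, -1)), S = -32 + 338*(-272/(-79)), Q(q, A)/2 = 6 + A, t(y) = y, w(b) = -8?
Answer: -90514/79 ≈ -1145.7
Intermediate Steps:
Q(q, A) = 12 + 2*A (Q(q, A) = 2*(6 + A) = 12 + 2*A)
S = 89408/79 (S = -32 + 338*(-272*(-1/79)) = -32 + 338*(272/79) = -32 + 91936/79 = 89408/79 ≈ 1131.7)
T = -14 (T = -7*(-8 + (12 + 2*(-1))) = -7*(-8 + (12 - 2)) = -7*(-8 + 10) = -7*2 = -14)
T - S = -14 - 1*89408/79 = -14 - 89408/79 = -90514/79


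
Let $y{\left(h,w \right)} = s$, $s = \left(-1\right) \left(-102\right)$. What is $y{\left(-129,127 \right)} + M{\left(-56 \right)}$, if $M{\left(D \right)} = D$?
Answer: $46$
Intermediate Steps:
$s = 102$
$y{\left(h,w \right)} = 102$
$y{\left(-129,127 \right)} + M{\left(-56 \right)} = 102 - 56 = 46$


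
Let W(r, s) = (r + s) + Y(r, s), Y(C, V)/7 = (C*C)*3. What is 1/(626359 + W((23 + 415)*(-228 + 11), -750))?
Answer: 1/189709114999 ≈ 5.2712e-12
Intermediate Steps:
Y(C, V) = 21*C² (Y(C, V) = 7*((C*C)*3) = 7*(C²*3) = 7*(3*C²) = 21*C²)
W(r, s) = r + s + 21*r² (W(r, s) = (r + s) + 21*r² = r + s + 21*r²)
1/(626359 + W((23 + 415)*(-228 + 11), -750)) = 1/(626359 + ((23 + 415)*(-228 + 11) - 750 + 21*((23 + 415)*(-228 + 11))²)) = 1/(626359 + (438*(-217) - 750 + 21*(438*(-217))²)) = 1/(626359 + (-95046 - 750 + 21*(-95046)²)) = 1/(626359 + (-95046 - 750 + 21*9033742116)) = 1/(626359 + (-95046 - 750 + 189708584436)) = 1/(626359 + 189708488640) = 1/189709114999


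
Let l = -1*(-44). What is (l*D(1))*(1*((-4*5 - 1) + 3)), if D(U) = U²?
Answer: -792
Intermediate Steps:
l = 44
(l*D(1))*(1*((-4*5 - 1) + 3)) = (44*1²)*(1*((-4*5 - 1) + 3)) = (44*1)*(1*((-20 - 1) + 3)) = 44*(1*(-21 + 3)) = 44*(1*(-18)) = 44*(-18) = -792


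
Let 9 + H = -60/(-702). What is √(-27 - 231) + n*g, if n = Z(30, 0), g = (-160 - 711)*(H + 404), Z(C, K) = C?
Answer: -30970750/3 + I*√258 ≈ -1.0324e+7 + 16.062*I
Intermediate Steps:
H = -1043/117 (H = -9 - 60/(-702) = -9 - 60*(-1/702) = -9 + 10/117 = -1043/117 ≈ -8.9145)
g = -3097075/9 (g = (-160 - 711)*(-1043/117 + 404) = -871*46225/117 = -3097075/9 ≈ -3.4412e+5)
n = 30
√(-27 - 231) + n*g = √(-27 - 231) + 30*(-3097075/9) = √(-258) - 30970750/3 = I*√258 - 30970750/3 = -30970750/3 + I*√258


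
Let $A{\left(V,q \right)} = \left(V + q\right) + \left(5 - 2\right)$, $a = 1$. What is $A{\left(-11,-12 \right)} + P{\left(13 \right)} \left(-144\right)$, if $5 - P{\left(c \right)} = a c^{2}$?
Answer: $23596$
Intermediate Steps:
$P{\left(c \right)} = 5 - c^{2}$ ($P{\left(c \right)} = 5 - 1 c^{2} = 5 - c^{2}$)
$A{\left(V,q \right)} = 3 + V + q$ ($A{\left(V,q \right)} = \left(V + q\right) + \left(5 - 2\right) = \left(V + q\right) + 3 = 3 + V + q$)
$A{\left(-11,-12 \right)} + P{\left(13 \right)} \left(-144\right) = \left(3 - 11 - 12\right) + \left(5 - 13^{2}\right) \left(-144\right) = -20 + \left(5 - 169\right) \left(-144\right) = -20 - -23616 = -20 + 23616 = 23596$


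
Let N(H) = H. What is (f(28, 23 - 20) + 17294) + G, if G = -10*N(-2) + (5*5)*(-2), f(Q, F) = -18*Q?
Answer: 16760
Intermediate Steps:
G = -30 (G = -10*(-2) + (5*5)*(-2) = 20 + 25*(-2) = 20 - 50 = -30)
(f(28, 23 - 20) + 17294) + G = (-18*28 + 17294) - 30 = (-504 + 17294) - 30 = 16790 - 30 = 16760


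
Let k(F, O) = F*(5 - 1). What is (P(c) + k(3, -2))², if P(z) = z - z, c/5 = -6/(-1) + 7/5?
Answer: 144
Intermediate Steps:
k(F, O) = 4*F (k(F, O) = F*4 = 4*F)
c = 37 (c = 5*(-6/(-1) + 7/5) = 5*(-6*(-1) + 7*(⅕)) = 5*(6 + 7/5) = 5*(37/5) = 37)
P(z) = 0
(P(c) + k(3, -2))² = (0 + 4*3)² = (0 + 12)² = 12² = 144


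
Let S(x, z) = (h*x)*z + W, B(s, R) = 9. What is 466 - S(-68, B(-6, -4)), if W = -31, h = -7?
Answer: -3787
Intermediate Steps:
S(x, z) = -31 - 7*x*z (S(x, z) = (-7*x)*z - 31 = -7*x*z - 31 = -31 - 7*x*z)
466 - S(-68, B(-6, -4)) = 466 - (-31 - 7*(-68)*9) = 466 - (-31 + 4284) = 466 - 1*4253 = 466 - 4253 = -3787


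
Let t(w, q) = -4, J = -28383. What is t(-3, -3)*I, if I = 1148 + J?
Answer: 108940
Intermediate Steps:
I = -27235 (I = 1148 - 28383 = -27235)
t(-3, -3)*I = -4*(-27235) = 108940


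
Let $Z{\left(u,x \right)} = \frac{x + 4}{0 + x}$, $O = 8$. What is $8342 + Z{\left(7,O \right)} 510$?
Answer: $9107$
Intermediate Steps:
$Z{\left(u,x \right)} = \frac{4 + x}{x}$
$8342 + Z{\left(7,O \right)} 510 = 8342 + \frac{4 + 8}{8} \cdot 510 = 8342 + \frac{1}{8} \cdot 12 \cdot 510 = 8342 + \frac{3}{2} \cdot 510 = 8342 + 765 = 9107$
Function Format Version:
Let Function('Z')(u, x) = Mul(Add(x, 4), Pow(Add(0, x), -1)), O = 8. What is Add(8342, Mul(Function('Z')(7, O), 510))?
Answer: 9107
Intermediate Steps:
Function('Z')(u, x) = Mul(Pow(x, -1), Add(4, x)) (Function('Z')(u, x) = Mul(Add(4, x), Pow(x, -1)) = Mul(Pow(x, -1), Add(4, x)))
Add(8342, Mul(Function('Z')(7, O), 510)) = Add(8342, Mul(Mul(Pow(8, -1), Add(4, 8)), 510)) = Add(8342, Mul(Mul(Rational(1, 8), 12), 510)) = Add(8342, Mul(Rational(3, 2), 510)) = Add(8342, 765) = 9107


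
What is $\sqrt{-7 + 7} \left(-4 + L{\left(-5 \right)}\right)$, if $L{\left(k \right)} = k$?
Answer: $0$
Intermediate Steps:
$\sqrt{-7 + 7} \left(-4 + L{\left(-5 \right)}\right) = \sqrt{-7 + 7} \left(-4 - 5\right) = \sqrt{0} \left(-9\right) = 0 \left(-9\right) = 0$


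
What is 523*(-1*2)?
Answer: -1046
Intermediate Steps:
523*(-1*2) = 523*(-2) = -1046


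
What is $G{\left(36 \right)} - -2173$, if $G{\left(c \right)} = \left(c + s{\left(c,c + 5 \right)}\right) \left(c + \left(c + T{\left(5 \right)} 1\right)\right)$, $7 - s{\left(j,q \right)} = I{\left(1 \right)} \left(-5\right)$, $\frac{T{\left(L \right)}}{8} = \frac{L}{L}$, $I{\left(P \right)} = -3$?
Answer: $4413$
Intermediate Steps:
$T{\left(L \right)} = 8$ ($T{\left(L \right)} = 8 \frac{L}{L} = 8 \cdot 1 = 8$)
$s{\left(j,q \right)} = -8$ ($s{\left(j,q \right)} = 7 - \left(-3\right) \left(-5\right) = 7 - 15 = -8$)
$G{\left(c \right)} = \left(-8 + c\right) \left(8 + 2 c\right)$ ($G{\left(c \right)} = \left(c - 8\right) \left(c + \left(c + 8 \cdot 1\right)\right) = \left(-8 + c\right) \left(c + \left(c + 8\right)\right) = \left(-8 + c\right) \left(c + \left(8 + c\right)\right) = \left(-8 + c\right) \left(8 + 2 c\right)$)
$G{\left(36 \right)} - -2173 = \left(-64 - 288 + 2 \cdot 36^{2}\right) - -2173 = \left(-64 - 288 + 2 \cdot 1296\right) + 2173 = \left(-64 - 288 + 2592\right) + 2173 = 2240 + 2173 = 4413$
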